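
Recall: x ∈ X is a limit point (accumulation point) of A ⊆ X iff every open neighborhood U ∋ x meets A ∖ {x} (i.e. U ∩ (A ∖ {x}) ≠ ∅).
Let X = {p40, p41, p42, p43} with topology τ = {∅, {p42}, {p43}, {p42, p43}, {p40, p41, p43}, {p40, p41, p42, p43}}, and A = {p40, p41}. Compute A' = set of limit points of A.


A' = {p40, p41}

For each x ∈ X, list the open sets U ∈ τ with x ∈ U, then check whether U ∩ (A ∖ {x}) ≠ ∅ for every such U.
  x = p40: opens ∋ x are {p40, p41, p43}, {p40, p41, p42, p43}; each meets A ∖ {p40}, so x IS a limit point.
  x = p41: opens ∋ x are {p40, p41, p43}, {p40, p41, p42, p43}; each meets A ∖ {p41}, so x IS a limit point.
  x = p42: open {p42} ∋ x has {p42} ∩ (A ∖ {p42}) = ∅, so x is NOT a limit point.
  x = p43: open {p43} ∋ x has {p43} ∩ (A ∖ {p43}) = ∅, so x is NOT a limit point.
Collecting: A' = {p40, p41}.


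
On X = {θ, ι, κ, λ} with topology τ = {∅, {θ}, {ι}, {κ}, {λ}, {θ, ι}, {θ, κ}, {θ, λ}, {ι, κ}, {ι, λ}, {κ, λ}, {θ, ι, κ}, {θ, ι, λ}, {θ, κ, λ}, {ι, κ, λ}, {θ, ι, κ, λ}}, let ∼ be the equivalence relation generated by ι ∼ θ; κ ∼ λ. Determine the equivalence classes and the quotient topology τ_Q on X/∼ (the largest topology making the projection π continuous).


X/∼ = {[θ=ι], [κ=λ]}; |τ_Q| = 4.

Equivalence classes: [θ=ι], [κ=λ].
Quotient map π: X → X/∼ sends θ ↦ [θ=ι], ι ↦ [θ=ι], κ ↦ [κ=λ], λ ↦ [κ=λ].
For each subset V ⊆ X/∼, compute π^{-1}(V) ⊆ X and check whether π^{-1}(V) ∈ τ. V is open in τ_Q iff π^{-1}(V) ∈ τ.
  V = {}: π^{-1}(V) = ∅ ∈ τ ✓.
  V = {[θ=ι]}: π^{-1}(V) = {θ, ι} ∈ τ ✓.
  V = {[κ=λ]}: π^{-1}(V) = {κ, λ} ∈ τ ✓.
  V = {[θ=ι], [κ=λ]}: π^{-1}(V) = {θ, ι, κ, λ} ∈ τ ✓.
Open sets in the quotient: τ_Q = {{}, {[θ=ι]}, {[κ=λ]}, {[θ=ι], [κ=λ]}} (4 elements).


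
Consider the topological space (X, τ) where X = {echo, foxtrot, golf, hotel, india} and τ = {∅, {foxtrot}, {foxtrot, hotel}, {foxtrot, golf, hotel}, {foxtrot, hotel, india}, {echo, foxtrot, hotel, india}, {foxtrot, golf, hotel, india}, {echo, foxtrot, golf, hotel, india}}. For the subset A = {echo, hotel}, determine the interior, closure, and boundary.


int(A) = ∅, cl(A) = {echo, golf, hotel, india}, ∂A = {echo, golf, hotel, india}.

Closed sets in (X, τ) are complements of opens:
  closed(X, τ) = {∅, {echo}, {golf}, {echo, golf}, {echo, india}, {echo, golf, india}, {echo, golf, hotel, india}, {echo, foxtrot, golf, hotel, india}}.
int(A) = ⋃ {U ∈ τ : U ⊆ A}. Opens contained in A: ∅.
Taking the union of these: int(A) = ∅.
cl(A) = ⋂ {C closed : A ⊆ C}. Closed sets containing A: {echo, golf, hotel, india}, {echo, foxtrot, golf, hotel, india}.
Intersecting these: cl(A) = {echo, golf, hotel, india}.
∂A = cl(A) ∖ int(A) = {echo, golf, hotel, india} ∖ ∅ = {echo, golf, hotel, india}.


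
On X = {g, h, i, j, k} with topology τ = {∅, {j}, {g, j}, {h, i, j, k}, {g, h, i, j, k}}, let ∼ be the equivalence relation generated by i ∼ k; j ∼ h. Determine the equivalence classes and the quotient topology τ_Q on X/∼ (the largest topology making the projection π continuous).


X/∼ = {[g], [h=j], [i=k]}; |τ_Q| = 3.

Equivalence classes: [g], [h=j], [i=k].
Quotient map π: X → X/∼ sends g ↦ [g], h ↦ [h=j], i ↦ [i=k], j ↦ [h=j], k ↦ [i=k].
For each subset V ⊆ X/∼, compute π^{-1}(V) ⊆ X and check whether π^{-1}(V) ∈ τ. V is open in τ_Q iff π^{-1}(V) ∈ τ.
  V = {}: π^{-1}(V) = ∅ ∈ τ ✓.
  V = {[g]}: π^{-1}(V) = {g} ∉ τ ✗.
  V = {[h=j]}: π^{-1}(V) = {h, j} ∉ τ ✗.
  V = {[g], [h=j]}: π^{-1}(V) = {g, h, j} ∉ τ ✗.
  V = {[i=k]}: π^{-1}(V) = {i, k} ∉ τ ✗.
  V = {[g], [i=k]}: π^{-1}(V) = {g, i, k} ∉ τ ✗.
  V = {[h=j], [i=k]}: π^{-1}(V) = {h, i, j, k} ∈ τ ✓.
  V = {[g], [h=j], [i=k]}: π^{-1}(V) = {g, h, i, j, k} ∈ τ ✓.
Open sets in the quotient: τ_Q = {{}, {[h=j], [i=k]}, {[g], [h=j], [i=k]}} (3 elements).


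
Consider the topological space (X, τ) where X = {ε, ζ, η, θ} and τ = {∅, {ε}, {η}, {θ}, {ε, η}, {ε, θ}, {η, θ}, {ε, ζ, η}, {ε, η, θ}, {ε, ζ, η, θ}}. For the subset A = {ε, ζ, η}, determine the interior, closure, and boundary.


int(A) = {ε, ζ, η}, cl(A) = {ε, ζ, η}, ∂A = ∅.

Closed sets in (X, τ) are complements of opens:
  closed(X, τ) = {∅, {ζ}, {θ}, {ε, ζ}, {ζ, η}, {ζ, θ}, {ε, ζ, η}, {ε, ζ, θ}, {ζ, η, θ}, {ε, ζ, η, θ}}.
int(A) = ⋃ {U ∈ τ : U ⊆ A}. Opens contained in A: ∅, {ε}, {η}, {ε, η}, {ε, ζ, η}.
Taking the union of these: int(A) = {ε, ζ, η}.
cl(A) = ⋂ {C closed : A ⊆ C}. Closed sets containing A: {ε, ζ, η}, {ε, ζ, η, θ}.
Intersecting these: cl(A) = {ε, ζ, η}.
∂A = cl(A) ∖ int(A) = {ε, ζ, η} ∖ {ε, ζ, η} = ∅.


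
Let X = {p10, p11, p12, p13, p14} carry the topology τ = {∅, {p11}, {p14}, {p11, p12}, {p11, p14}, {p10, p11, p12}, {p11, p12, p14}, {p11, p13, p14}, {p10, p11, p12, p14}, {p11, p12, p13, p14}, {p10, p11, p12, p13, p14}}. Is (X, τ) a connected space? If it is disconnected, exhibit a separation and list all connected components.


(X, τ) is connected.

Find clopen sets (U ∈ τ with X ∖ U ∈ τ):
  U = ∅, X ∖ U = {p10, p11, p12, p13, p14} — both open, so U is clopen.
  U = {p10, p11, p12, p13, p14}, X ∖ U = ∅ — both open, so U is clopen.
Only trivial clopens (∅ and X) exist, so (X, τ) is connected.
Compute connected components by grouping points that agree on all clopens:
  component: {p10, p11, p12, p13, p14}


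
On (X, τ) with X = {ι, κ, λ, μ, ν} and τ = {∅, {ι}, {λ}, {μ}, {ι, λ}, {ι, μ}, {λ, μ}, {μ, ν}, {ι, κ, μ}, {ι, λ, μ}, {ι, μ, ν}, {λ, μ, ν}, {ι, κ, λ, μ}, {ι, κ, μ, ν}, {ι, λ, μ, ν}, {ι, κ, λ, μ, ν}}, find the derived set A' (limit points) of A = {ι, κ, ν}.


A' = {κ}

For each x ∈ X, list the open sets U ∈ τ with x ∈ U, then check whether U ∩ (A ∖ {x}) ≠ ∅ for every such U.
  x = ι: open {ι} ∋ x has {ι} ∩ (A ∖ {ι}) = ∅, so x is NOT a limit point.
  x = κ: opens ∋ x are {ι, κ, μ}, {ι, κ, λ, μ}, {ι, κ, μ, ν}, {ι, κ, λ, μ, ν}; each meets A ∖ {κ}, so x IS a limit point.
  x = λ: open {λ} ∋ x has {λ} ∩ (A ∖ {λ}) = ∅, so x is NOT a limit point.
  x = μ: open {μ} ∋ x has {μ} ∩ (A ∖ {μ}) = ∅, so x is NOT a limit point.
  x = ν: open {μ, ν} ∋ x has {μ, ν} ∩ (A ∖ {ν}) = ∅, so x is NOT a limit point.
Collecting: A' = {κ}.


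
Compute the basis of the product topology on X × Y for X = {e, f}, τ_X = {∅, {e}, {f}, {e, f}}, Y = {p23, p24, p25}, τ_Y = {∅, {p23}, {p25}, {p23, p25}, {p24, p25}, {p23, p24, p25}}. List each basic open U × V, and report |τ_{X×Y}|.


Basis B = {∅ × ∅, {e} × {p23}, {e} × {p25}, {f} × {p23}, {f} × {p25}, {e} × {p23, p25}, {e, f} × {p23}, {e} × {p24, p25}, {e, f} × {p25}, {f} × {p23, p25}, {f} × {p24, p25}, {e} × {p23, p24, p25}, {f} × {p23, p24, p25}, {e, f} × {p23, p25}, {e, f} × {p24, p25}, {e, f} × {p23, p24, p25}}; |τ_{X×Y}| = 36.

Enumerate products U × V with U ∈ τ_X, V ∈ τ_Y (deduplicated):
  ∅ × ∅ = {} (∅)
  {e} × {p23} = {(e,p23)}
  {e} × {p25} = {(e,p25)}
  {f} × {p23} = {(f,p23)}
  {f} × {p25} = {(f,p25)}
  {e} × {p23, p25} = {(e,p23), (e,p25)}
  {e, f} × {p23} = {(e,p23), (f,p23)}
  {e} × {p24, p25} = {(e,p24), (e,p25)}
  {e, f} × {p25} = {(e,p25), (f,p25)}
  {f} × {p23, p25} = {(f,p23), (f,p25)}
  {f} × {p24, p25} = {(f,p24), (f,p25)}
  {e} × {p23, p24, p25} = {(e,p23), (e,p24), (e,p25)}
  {f} × {p23, p24, p25} = {(f,p23), (f,p24), (f,p25)}
  {e, f} × {p23, p25} = {(e,p23), (e,p25), (f,p23), (f,p25)}
  {e, f} × {p24, p25} = {(e,p24), (e,p25), (f,p24), (f,p25)}
  {e, f} × {p23, p24, p25} = {(e,p23), (e,p24), (e,p25), (f,p23), (f,p24), (f,p25)}
These 16 distinct sets form the basis B.
Close under arbitrary unions to get τ_{X×Y}; counting gives |τ_{X×Y}| = 36.


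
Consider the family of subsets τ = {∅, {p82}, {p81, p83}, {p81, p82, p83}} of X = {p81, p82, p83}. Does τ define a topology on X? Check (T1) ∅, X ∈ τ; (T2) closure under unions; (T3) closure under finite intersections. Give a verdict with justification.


τ IS a topology on X.

Axiom (T1): ∅ ∈ τ? Yes; X ∈ τ? Yes.
Axiom (T2/T3): check pairwise unions and intersections of members of τ.
All pairwise intersections and unions checked — each lies in τ. Therefore τ satisfies (T1), (T2), (T3): it IS a topology on X.


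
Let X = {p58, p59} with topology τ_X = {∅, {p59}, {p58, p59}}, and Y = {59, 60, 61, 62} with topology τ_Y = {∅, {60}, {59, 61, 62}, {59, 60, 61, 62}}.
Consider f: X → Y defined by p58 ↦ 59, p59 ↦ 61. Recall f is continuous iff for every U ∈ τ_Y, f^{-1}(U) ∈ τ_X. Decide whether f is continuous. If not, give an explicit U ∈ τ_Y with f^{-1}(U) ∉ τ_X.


f IS continuous.

Compute f^{-1}(U) for each U ∈ τ_Y:
  U = ∅: f^{-1}(U) = ∅ ∈ τ_X ✓.
  U = {60}: f^{-1}(U) = ∅ ∈ τ_X ✓.
  U = {59, 61, 62}: f^{-1}(U) = {p58, p59} ∈ τ_X ✓.
  U = {59, 60, 61, 62}: f^{-1}(U) = {p58, p59} ∈ τ_X ✓.
Every preimage lies in τ_X, so f IS continuous.


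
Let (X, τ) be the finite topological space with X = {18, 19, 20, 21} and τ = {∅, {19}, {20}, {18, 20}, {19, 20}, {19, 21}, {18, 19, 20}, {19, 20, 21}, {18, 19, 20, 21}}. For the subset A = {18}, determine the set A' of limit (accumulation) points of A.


A' = ∅

For each x ∈ X, list the open sets U ∈ τ with x ∈ U, then check whether U ∩ (A ∖ {x}) ≠ ∅ for every such U.
  x = 18: open {18, 20} ∋ x has {18, 20} ∩ (A ∖ {18}) = ∅, so x is NOT a limit point.
  x = 19: open {19} ∋ x has {19} ∩ (A ∖ {19}) = ∅, so x is NOT a limit point.
  x = 20: open {20} ∋ x has {20} ∩ (A ∖ {20}) = ∅, so x is NOT a limit point.
  x = 21: open {19, 21} ∋ x has {19, 21} ∩ (A ∖ {21}) = ∅, so x is NOT a limit point.
Collecting: A' = ∅.


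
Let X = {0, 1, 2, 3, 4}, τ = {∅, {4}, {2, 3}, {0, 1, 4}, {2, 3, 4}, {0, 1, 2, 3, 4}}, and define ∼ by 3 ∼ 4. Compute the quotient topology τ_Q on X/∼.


X/∼ = {[0], [1], [2], [3=4]}; |τ_Q| = 3.

Equivalence classes: [0], [1], [2], [3=4].
Quotient map π: X → X/∼ sends 0 ↦ [0], 1 ↦ [1], 2 ↦ [2], 3 ↦ [3=4], 4 ↦ [3=4].
For each subset V ⊆ X/∼, compute π^{-1}(V) ⊆ X and check whether π^{-1}(V) ∈ τ. V is open in τ_Q iff π^{-1}(V) ∈ τ.
  V = {}: π^{-1}(V) = ∅ ∈ τ ✓.
  V = {[0]}: π^{-1}(V) = {0} ∉ τ ✗.
  V = {[1]}: π^{-1}(V) = {1} ∉ τ ✗.
  V = {[0], [1]}: π^{-1}(V) = {0, 1} ∉ τ ✗.
  V = {[2]}: π^{-1}(V) = {2} ∉ τ ✗.
  V = {[0], [2]}: π^{-1}(V) = {0, 2} ∉ τ ✗.
  V = {[1], [2]}: π^{-1}(V) = {1, 2} ∉ τ ✗.
  V = {[0], [1], [2]}: π^{-1}(V) = {0, 1, 2} ∉ τ ✗.
  V = {[3=4]}: π^{-1}(V) = {3, 4} ∉ τ ✗.
  V = {[0], [3=4]}: π^{-1}(V) = {0, 3, 4} ∉ τ ✗.
  V = {[1], [3=4]}: π^{-1}(V) = {1, 3, 4} ∉ τ ✗.
  V = {[0], [1], [3=4]}: π^{-1}(V) = {0, 1, 3, 4} ∉ τ ✗.
  V = {[2], [3=4]}: π^{-1}(V) = {2, 3, 4} ∈ τ ✓.
  V = {[0], [2], [3=4]}: π^{-1}(V) = {0, 2, 3, 4} ∉ τ ✗.
  V = {[1], [2], [3=4]}: π^{-1}(V) = {1, 2, 3, 4} ∉ τ ✗.
  V = {[0], [1], [2], [3=4]}: π^{-1}(V) = {0, 1, 2, 3, 4} ∈ τ ✓.
Open sets in the quotient: τ_Q = {{}, {[2], [3=4]}, {[0], [1], [2], [3=4]}} (3 elements).


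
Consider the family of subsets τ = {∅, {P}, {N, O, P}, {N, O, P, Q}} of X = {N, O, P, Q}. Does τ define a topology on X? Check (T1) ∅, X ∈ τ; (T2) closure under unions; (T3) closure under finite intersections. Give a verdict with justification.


τ IS a topology on X.

Axiom (T1): ∅ ∈ τ? Yes; X ∈ τ? Yes.
Axiom (T2/T3): check pairwise unions and intersections of members of τ.
All pairwise intersections and unions checked — each lies in τ. Therefore τ satisfies (T1), (T2), (T3): it IS a topology on X.


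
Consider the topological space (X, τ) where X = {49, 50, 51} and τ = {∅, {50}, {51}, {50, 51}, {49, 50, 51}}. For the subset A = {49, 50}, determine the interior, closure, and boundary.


int(A) = {50}, cl(A) = {49, 50}, ∂A = {49}.

Closed sets in (X, τ) are complements of opens:
  closed(X, τ) = {∅, {49}, {49, 50}, {49, 51}, {49, 50, 51}}.
int(A) = ⋃ {U ∈ τ : U ⊆ A}. Opens contained in A: ∅, {50}.
Taking the union of these: int(A) = {50}.
cl(A) = ⋂ {C closed : A ⊆ C}. Closed sets containing A: {49, 50}, {49, 50, 51}.
Intersecting these: cl(A) = {49, 50}.
∂A = cl(A) ∖ int(A) = {49, 50} ∖ {50} = {49}.


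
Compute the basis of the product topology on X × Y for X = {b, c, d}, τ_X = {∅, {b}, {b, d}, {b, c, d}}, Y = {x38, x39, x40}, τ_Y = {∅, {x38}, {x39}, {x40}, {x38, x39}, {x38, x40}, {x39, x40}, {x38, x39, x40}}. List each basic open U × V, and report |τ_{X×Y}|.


Basis B = {∅ × ∅, {b} × {x38}, {b} × {x39}, {b} × {x40}, {b} × {x38, x39}, {b} × {x38, x40}, {b, d} × {x38}, {b} × {x39, x40}, {b, d} × {x39}, {b, d} × {x40}, {b} × {x38, x39, x40}, {b, c, d} × {x38}, {b, c, d} × {x39}, {b, c, d} × {x40}, {b, d} × {x38, x39}, {b, d} × {x38, x40}, {b, d} × {x39, x40}, {b, d} × {x38, x39, x40}, {b, c, d} × {x38, x39}, {b, c, d} × {x38, x40}, {b, c, d} × {x39, x40}, {b, c, d} × {x38, x39, x40}}; |τ_{X×Y}| = 64.

Enumerate products U × V with U ∈ τ_X, V ∈ τ_Y (deduplicated):
  ∅ × ∅ = {} (∅)
  {b} × {x38} = {(b,x38)}
  {b} × {x39} = {(b,x39)}
  {b} × {x40} = {(b,x40)}
  {b} × {x38, x39} = {(b,x38), (b,x39)}
  {b} × {x38, x40} = {(b,x38), (b,x40)}
  {b, d} × {x38} = {(b,x38), (d,x38)}
  {b} × {x39, x40} = {(b,x39), (b,x40)}
  {b, d} × {x39} = {(b,x39), (d,x39)}
  {b, d} × {x40} = {(b,x40), (d,x40)}
  {b} × {x38, x39, x40} = {(b,x38), (b,x39), (b,x40)}
  {b, c, d} × {x38} = {(b,x38), (c,x38), (d,x38)}
  {b, c, d} × {x39} = {(b,x39), (c,x39), (d,x39)}
  {b, c, d} × {x40} = {(b,x40), (c,x40), (d,x40)}
  {b, d} × {x38, x39} = {(b,x38), (b,x39), (d,x38), (d,x39)}
  {b, d} × {x38, x40} = {(b,x38), (b,x40), (d,x38), (d,x40)}
  {b, d} × {x39, x40} = {(b,x39), (b,x40), (d,x39), (d,x40)}
  {b, d} × {x38, x39, x40} = {(b,x38), (b,x39), (b,x40), (d,x38), (d,x39), (d,x40)}
  {b, c, d} × {x38, x39} = {(b,x38), (b,x39), (c,x38), (c,x39), (d,x38), (d,x39)}
  {b, c, d} × {x38, x40} = {(b,x38), (b,x40), (c,x38), (c,x40), (d,x38), (d,x40)}
  {b, c, d} × {x39, x40} = {(b,x39), (b,x40), (c,x39), (c,x40), (d,x39), (d,x40)}
  {b, c, d} × {x38, x39, x40} = {(b,x38), (b,x39), (b,x40), (c,x38), (c,x39), (c,x40), (d,x38), (d,x39), (d,x40)}
These 22 distinct sets form the basis B.
Close under arbitrary unions to get τ_{X×Y}; counting gives |τ_{X×Y}| = 64.


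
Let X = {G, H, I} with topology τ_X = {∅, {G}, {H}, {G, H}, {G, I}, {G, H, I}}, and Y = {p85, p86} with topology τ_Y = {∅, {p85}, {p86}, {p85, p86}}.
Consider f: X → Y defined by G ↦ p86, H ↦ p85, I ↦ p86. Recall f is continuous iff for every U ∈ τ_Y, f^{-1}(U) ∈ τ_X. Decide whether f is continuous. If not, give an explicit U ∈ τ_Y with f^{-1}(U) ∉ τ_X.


f IS continuous.

Compute f^{-1}(U) for each U ∈ τ_Y:
  U = ∅: f^{-1}(U) = ∅ ∈ τ_X ✓.
  U = {p85}: f^{-1}(U) = {H} ∈ τ_X ✓.
  U = {p86}: f^{-1}(U) = {G, I} ∈ τ_X ✓.
  U = {p85, p86}: f^{-1}(U) = {G, H, I} ∈ τ_X ✓.
Every preimage lies in τ_X, so f IS continuous.


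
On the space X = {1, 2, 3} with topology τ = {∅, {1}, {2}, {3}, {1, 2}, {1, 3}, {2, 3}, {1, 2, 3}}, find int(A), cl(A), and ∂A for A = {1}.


int(A) = {1}, cl(A) = {1}, ∂A = ∅.

Closed sets in (X, τ) are complements of opens:
  closed(X, τ) = {∅, {1}, {2}, {3}, {1, 2}, {1, 3}, {2, 3}, {1, 2, 3}}.
int(A) = ⋃ {U ∈ τ : U ⊆ A}. Opens contained in A: ∅, {1}.
Taking the union of these: int(A) = {1}.
cl(A) = ⋂ {C closed : A ⊆ C}. Closed sets containing A: {1}, {1, 2}, {1, 3}, {1, 2, 3}.
Intersecting these: cl(A) = {1}.
∂A = cl(A) ∖ int(A) = {1} ∖ {1} = ∅.


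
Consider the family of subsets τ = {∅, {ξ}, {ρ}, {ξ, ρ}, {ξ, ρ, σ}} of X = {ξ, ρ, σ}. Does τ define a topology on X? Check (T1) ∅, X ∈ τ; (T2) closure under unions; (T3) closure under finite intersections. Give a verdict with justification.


τ IS a topology on X.

Axiom (T1): ∅ ∈ τ? Yes; X ∈ τ? Yes.
Axiom (T2/T3): check pairwise unions and intersections of members of τ.
All pairwise intersections and unions checked — each lies in τ. Therefore τ satisfies (T1), (T2), (T3): it IS a topology on X.


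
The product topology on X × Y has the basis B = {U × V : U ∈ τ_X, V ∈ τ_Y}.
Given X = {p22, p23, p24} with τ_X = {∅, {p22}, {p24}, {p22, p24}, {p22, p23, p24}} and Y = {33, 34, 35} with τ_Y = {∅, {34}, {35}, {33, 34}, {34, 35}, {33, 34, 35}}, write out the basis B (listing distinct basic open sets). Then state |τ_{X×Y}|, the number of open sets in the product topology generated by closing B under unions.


Basis B = {∅ × ∅, {p22} × {34}, {p22} × {35}, {p24} × {34}, {p24} × {35}, {p22} × {33, 34}, {p22} × {34, 35}, {p22, p24} × {34}, {p22, p24} × {35}, {p24} × {33, 34}, {p24} × {34, 35}, {p22} × {33, 34, 35}, {p22, p23, p24} × {34}, {p22, p23, p24} × {35}, {p24} × {33, 34, 35}, {p22, p24} × {33, 34}, {p22, p24} × {34, 35}, {p22, p24} × {33, 34, 35}, {p22, p23, p24} × {33, 34}, {p22, p23, p24} × {34, 35}, {p22, p23, p24} × {33, 34, 35}}; |τ_{X×Y}| = 70.

Enumerate products U × V with U ∈ τ_X, V ∈ τ_Y (deduplicated):
  ∅ × ∅ = {} (∅)
  {p22} × {34} = {(p22,34)}
  {p22} × {35} = {(p22,35)}
  {p24} × {34} = {(p24,34)}
  {p24} × {35} = {(p24,35)}
  {p22} × {33, 34} = {(p22,33), (p22,34)}
  {p22} × {34, 35} = {(p22,34), (p22,35)}
  {p22, p24} × {34} = {(p22,34), (p24,34)}
  {p22, p24} × {35} = {(p22,35), (p24,35)}
  {p24} × {33, 34} = {(p24,33), (p24,34)}
  {p24} × {34, 35} = {(p24,34), (p24,35)}
  {p22} × {33, 34, 35} = {(p22,33), (p22,34), (p22,35)}
  {p22, p23, p24} × {34} = {(p22,34), (p23,34), (p24,34)}
  {p22, p23, p24} × {35} = {(p22,35), (p23,35), (p24,35)}
  {p24} × {33, 34, 35} = {(p24,33), (p24,34), (p24,35)}
  {p22, p24} × {33, 34} = {(p22,33), (p22,34), (p24,33), (p24,34)}
  {p22, p24} × {34, 35} = {(p22,34), (p22,35), (p24,34), (p24,35)}
  {p22, p24} × {33, 34, 35} = {(p22,33), (p22,34), (p22,35), (p24,33), (p24,34), (p24,35)}
  {p22, p23, p24} × {33, 34} = {(p22,33), (p22,34), (p23,33), (p23,34), (p24,33), (p24,34)}
  {p22, p23, p24} × {34, 35} = {(p22,34), (p22,35), (p23,34), (p23,35), (p24,34), (p24,35)}
  {p22, p23, p24} × {33, 34, 35} = {(p22,33), (p22,34), (p22,35), (p23,33), (p23,34), (p23,35), (p24,33), (p24,34), (p24,35)}
These 21 distinct sets form the basis B.
Close under arbitrary unions to get τ_{X×Y}; counting gives |τ_{X×Y}| = 70.


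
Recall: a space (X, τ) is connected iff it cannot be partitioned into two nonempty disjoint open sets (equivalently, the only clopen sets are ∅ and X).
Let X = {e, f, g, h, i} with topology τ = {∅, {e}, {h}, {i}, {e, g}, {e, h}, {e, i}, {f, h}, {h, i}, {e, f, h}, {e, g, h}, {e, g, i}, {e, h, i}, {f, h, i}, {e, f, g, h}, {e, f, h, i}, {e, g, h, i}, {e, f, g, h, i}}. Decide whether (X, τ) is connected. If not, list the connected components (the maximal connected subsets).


(X, τ) is disconnected; components = [{i}, {e, g}, {f, h}].

Find clopen sets (U ∈ τ with X ∖ U ∈ τ):
  U = ∅, X ∖ U = {e, f, g, h, i} — both open, so U is clopen.
  U = {i}, X ∖ U = {e, f, g, h} — both open, so U is clopen.
  U = {e, g}, X ∖ U = {f, h, i} — both open, so U is clopen.
  U = {f, h}, X ∖ U = {e, g, i} — both open, so U is clopen.
  U = {e, g, i}, X ∖ U = {f, h} — both open, so U is clopen.
  U = {f, h, i}, X ∖ U = {e, g} — both open, so U is clopen.
  U = {e, f, g, h}, X ∖ U = {i} — both open, so U is clopen.
  U = {e, f, g, h, i}, X ∖ U = ∅ — both open, so U is clopen.
Nontrivial clopen(s) exist: e.g. {e, g, i}. So (X, τ) is disconnected.
Compute connected components by grouping points that agree on all clopens:
  component: {i}
  component: {e, g}
  component: {f, h}


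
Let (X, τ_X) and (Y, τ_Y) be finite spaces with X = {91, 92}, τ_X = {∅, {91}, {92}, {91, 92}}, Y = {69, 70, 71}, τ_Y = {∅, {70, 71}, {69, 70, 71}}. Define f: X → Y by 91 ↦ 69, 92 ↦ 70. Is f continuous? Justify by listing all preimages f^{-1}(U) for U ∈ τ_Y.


f IS continuous.

Compute f^{-1}(U) for each U ∈ τ_Y:
  U = ∅: f^{-1}(U) = ∅ ∈ τ_X ✓.
  U = {70, 71}: f^{-1}(U) = {92} ∈ τ_X ✓.
  U = {69, 70, 71}: f^{-1}(U) = {91, 92} ∈ τ_X ✓.
Every preimage lies in τ_X, so f IS continuous.


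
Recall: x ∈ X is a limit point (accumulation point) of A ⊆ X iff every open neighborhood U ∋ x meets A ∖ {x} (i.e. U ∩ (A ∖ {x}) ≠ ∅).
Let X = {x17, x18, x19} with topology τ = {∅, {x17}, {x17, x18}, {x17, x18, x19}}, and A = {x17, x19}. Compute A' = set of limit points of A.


A' = {x18, x19}

For each x ∈ X, list the open sets U ∈ τ with x ∈ U, then check whether U ∩ (A ∖ {x}) ≠ ∅ for every such U.
  x = x17: open {x17} ∋ x has {x17} ∩ (A ∖ {x17}) = ∅, so x is NOT a limit point.
  x = x18: opens ∋ x are {x17, x18}, {x17, x18, x19}; each meets A ∖ {x18}, so x IS a limit point.
  x = x19: opens ∋ x are {x17, x18, x19}; each meets A ∖ {x19}, so x IS a limit point.
Collecting: A' = {x18, x19}.


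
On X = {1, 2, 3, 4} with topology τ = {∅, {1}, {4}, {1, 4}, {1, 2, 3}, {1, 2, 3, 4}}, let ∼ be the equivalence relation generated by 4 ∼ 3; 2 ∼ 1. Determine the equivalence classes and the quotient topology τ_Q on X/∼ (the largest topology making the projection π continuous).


X/∼ = {[1=2], [3=4]}; |τ_Q| = 2.

Equivalence classes: [1=2], [3=4].
Quotient map π: X → X/∼ sends 1 ↦ [1=2], 2 ↦ [1=2], 3 ↦ [3=4], 4 ↦ [3=4].
For each subset V ⊆ X/∼, compute π^{-1}(V) ⊆ X and check whether π^{-1}(V) ∈ τ. V is open in τ_Q iff π^{-1}(V) ∈ τ.
  V = {}: π^{-1}(V) = ∅ ∈ τ ✓.
  V = {[1=2]}: π^{-1}(V) = {1, 2} ∉ τ ✗.
  V = {[3=4]}: π^{-1}(V) = {3, 4} ∉ τ ✗.
  V = {[1=2], [3=4]}: π^{-1}(V) = {1, 2, 3, 4} ∈ τ ✓.
Open sets in the quotient: τ_Q = {{}, {[1=2], [3=4]}} (2 elements).


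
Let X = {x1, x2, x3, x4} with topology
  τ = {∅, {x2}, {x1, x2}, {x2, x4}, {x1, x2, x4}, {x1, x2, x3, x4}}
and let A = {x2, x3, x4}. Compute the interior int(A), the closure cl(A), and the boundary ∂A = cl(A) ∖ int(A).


int(A) = {x2, x4}, cl(A) = {x1, x2, x3, x4}, ∂A = {x1, x3}.

Closed sets in (X, τ) are complements of opens:
  closed(X, τ) = {∅, {x3}, {x1, x3}, {x3, x4}, {x1, x3, x4}, {x1, x2, x3, x4}}.
int(A) = ⋃ {U ∈ τ : U ⊆ A}. Opens contained in A: ∅, {x2}, {x2, x4}.
Taking the union of these: int(A) = {x2, x4}.
cl(A) = ⋂ {C closed : A ⊆ C}. Closed sets containing A: {x1, x2, x3, x4}.
Intersecting these: cl(A) = {x1, x2, x3, x4}.
∂A = cl(A) ∖ int(A) = {x1, x2, x3, x4} ∖ {x2, x4} = {x1, x3}.


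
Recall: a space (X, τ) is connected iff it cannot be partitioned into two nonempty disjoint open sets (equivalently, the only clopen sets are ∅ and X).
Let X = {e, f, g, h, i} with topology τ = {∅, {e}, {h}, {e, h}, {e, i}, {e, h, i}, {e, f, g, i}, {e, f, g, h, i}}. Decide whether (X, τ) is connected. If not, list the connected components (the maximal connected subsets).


(X, τ) is disconnected; components = [{h}, {e, f, g, i}].

Find clopen sets (U ∈ τ with X ∖ U ∈ τ):
  U = ∅, X ∖ U = {e, f, g, h, i} — both open, so U is clopen.
  U = {h}, X ∖ U = {e, f, g, i} — both open, so U is clopen.
  U = {e, f, g, i}, X ∖ U = {h} — both open, so U is clopen.
  U = {e, f, g, h, i}, X ∖ U = ∅ — both open, so U is clopen.
Nontrivial clopen(s) exist: e.g. {e, f, g, i}. So (X, τ) is disconnected.
Compute connected components by grouping points that agree on all clopens:
  component: {h}
  component: {e, f, g, i}


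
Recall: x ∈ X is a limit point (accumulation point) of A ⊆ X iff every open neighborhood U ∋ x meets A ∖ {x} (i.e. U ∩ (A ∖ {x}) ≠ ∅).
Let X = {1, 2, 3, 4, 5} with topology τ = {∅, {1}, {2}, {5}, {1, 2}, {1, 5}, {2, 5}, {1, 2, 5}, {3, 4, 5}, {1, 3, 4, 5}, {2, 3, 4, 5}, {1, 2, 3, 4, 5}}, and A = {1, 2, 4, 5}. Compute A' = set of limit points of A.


A' = {3, 4}

For each x ∈ X, list the open sets U ∈ τ with x ∈ U, then check whether U ∩ (A ∖ {x}) ≠ ∅ for every such U.
  x = 1: open {1} ∋ x has {1} ∩ (A ∖ {1}) = ∅, so x is NOT a limit point.
  x = 2: open {2} ∋ x has {2} ∩ (A ∖ {2}) = ∅, so x is NOT a limit point.
  x = 3: opens ∋ x are {3, 4, 5}, {1, 3, 4, 5}, {2, 3, 4, 5}, {1, 2, 3, 4, 5}; each meets A ∖ {3}, so x IS a limit point.
  x = 4: opens ∋ x are {3, 4, 5}, {1, 3, 4, 5}, {2, 3, 4, 5}, {1, 2, 3, 4, 5}; each meets A ∖ {4}, so x IS a limit point.
  x = 5: open {5} ∋ x has {5} ∩ (A ∖ {5}) = ∅, so x is NOT a limit point.
Collecting: A' = {3, 4}.


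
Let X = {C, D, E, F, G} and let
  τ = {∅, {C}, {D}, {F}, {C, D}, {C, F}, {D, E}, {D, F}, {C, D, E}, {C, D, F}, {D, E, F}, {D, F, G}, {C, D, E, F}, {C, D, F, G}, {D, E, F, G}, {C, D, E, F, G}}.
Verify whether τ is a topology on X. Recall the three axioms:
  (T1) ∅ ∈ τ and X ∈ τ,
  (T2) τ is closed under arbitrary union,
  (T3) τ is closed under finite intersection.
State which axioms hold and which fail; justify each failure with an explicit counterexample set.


τ IS a topology on X.

Axiom (T1): ∅ ∈ τ? Yes; X ∈ τ? Yes.
Axiom (T2/T3): check pairwise unions and intersections of members of τ.
All pairwise intersections and unions checked — each lies in τ. Therefore τ satisfies (T1), (T2), (T3): it IS a topology on X.


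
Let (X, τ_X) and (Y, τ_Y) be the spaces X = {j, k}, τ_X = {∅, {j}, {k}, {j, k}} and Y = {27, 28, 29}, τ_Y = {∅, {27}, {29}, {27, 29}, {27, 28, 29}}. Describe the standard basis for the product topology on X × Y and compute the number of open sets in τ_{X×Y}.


Basis B = {∅ × ∅, {j} × {27}, {j} × {29}, {k} × {27}, {k} × {29}, {j} × {27, 29}, {j, k} × {27}, {j, k} × {29}, {k} × {27, 29}, {j} × {27, 28, 29}, {k} × {27, 28, 29}, {j, k} × {27, 29}, {j, k} × {27, 28, 29}}; |τ_{X×Y}| = 25.

Enumerate products U × V with U ∈ τ_X, V ∈ τ_Y (deduplicated):
  ∅ × ∅ = {} (∅)
  {j} × {27} = {(j,27)}
  {j} × {29} = {(j,29)}
  {k} × {27} = {(k,27)}
  {k} × {29} = {(k,29)}
  {j} × {27, 29} = {(j,27), (j,29)}
  {j, k} × {27} = {(j,27), (k,27)}
  {j, k} × {29} = {(j,29), (k,29)}
  {k} × {27, 29} = {(k,27), (k,29)}
  {j} × {27, 28, 29} = {(j,27), (j,28), (j,29)}
  {k} × {27, 28, 29} = {(k,27), (k,28), (k,29)}
  {j, k} × {27, 29} = {(j,27), (j,29), (k,27), (k,29)}
  {j, k} × {27, 28, 29} = {(j,27), (j,28), (j,29), (k,27), (k,28), (k,29)}
These 13 distinct sets form the basis B.
Close under arbitrary unions to get τ_{X×Y}; counting gives |τ_{X×Y}| = 25.


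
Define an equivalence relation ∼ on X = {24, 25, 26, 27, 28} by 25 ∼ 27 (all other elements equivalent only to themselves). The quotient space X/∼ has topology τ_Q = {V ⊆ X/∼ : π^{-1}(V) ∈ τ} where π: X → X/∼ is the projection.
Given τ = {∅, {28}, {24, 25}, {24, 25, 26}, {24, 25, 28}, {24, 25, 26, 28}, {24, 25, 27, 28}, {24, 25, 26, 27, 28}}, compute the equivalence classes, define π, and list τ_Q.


X/∼ = {[24], [25=27], [26], [28]}; |τ_Q| = 4.

Equivalence classes: [24], [25=27], [26], [28].
Quotient map π: X → X/∼ sends 24 ↦ [24], 25 ↦ [25=27], 26 ↦ [26], 27 ↦ [25=27], 28 ↦ [28].
For each subset V ⊆ X/∼, compute π^{-1}(V) ⊆ X and check whether π^{-1}(V) ∈ τ. V is open in τ_Q iff π^{-1}(V) ∈ τ.
  V = {}: π^{-1}(V) = ∅ ∈ τ ✓.
  V = {[24]}: π^{-1}(V) = {24} ∉ τ ✗.
  V = {[25=27]}: π^{-1}(V) = {25, 27} ∉ τ ✗.
  V = {[24], [25=27]}: π^{-1}(V) = {24, 25, 27} ∉ τ ✗.
  V = {[26]}: π^{-1}(V) = {26} ∉ τ ✗.
  V = {[24], [26]}: π^{-1}(V) = {24, 26} ∉ τ ✗.
  V = {[25=27], [26]}: π^{-1}(V) = {25, 26, 27} ∉ τ ✗.
  V = {[24], [25=27], [26]}: π^{-1}(V) = {24, 25, 26, 27} ∉ τ ✗.
  V = {[28]}: π^{-1}(V) = {28} ∈ τ ✓.
  V = {[24], [28]}: π^{-1}(V) = {24, 28} ∉ τ ✗.
  V = {[25=27], [28]}: π^{-1}(V) = {25, 27, 28} ∉ τ ✗.
  V = {[24], [25=27], [28]}: π^{-1}(V) = {24, 25, 27, 28} ∈ τ ✓.
  V = {[26], [28]}: π^{-1}(V) = {26, 28} ∉ τ ✗.
  V = {[24], [26], [28]}: π^{-1}(V) = {24, 26, 28} ∉ τ ✗.
  V = {[25=27], [26], [28]}: π^{-1}(V) = {25, 26, 27, 28} ∉ τ ✗.
  V = {[24], [25=27], [26], [28]}: π^{-1}(V) = {24, 25, 26, 27, 28} ∈ τ ✓.
Open sets in the quotient: τ_Q = {{}, {[28]}, {[24], [25=27], [28]}, {[24], [25=27], [26], [28]}} (4 elements).


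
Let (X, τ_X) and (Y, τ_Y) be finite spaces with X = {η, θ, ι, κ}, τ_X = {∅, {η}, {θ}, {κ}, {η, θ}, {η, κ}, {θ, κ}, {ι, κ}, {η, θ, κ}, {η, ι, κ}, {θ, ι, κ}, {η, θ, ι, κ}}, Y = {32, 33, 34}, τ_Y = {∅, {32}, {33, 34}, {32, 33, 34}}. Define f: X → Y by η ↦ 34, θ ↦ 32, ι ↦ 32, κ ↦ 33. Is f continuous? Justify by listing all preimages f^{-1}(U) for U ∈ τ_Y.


f is NOT continuous.

Compute f^{-1}(U) for each U ∈ τ_Y:
  U = ∅: f^{-1}(U) = ∅ ∈ τ_X ✓.
  U = {32}: f^{-1}(U) = {θ, ι} ∉ τ_X ✗.
  U = {33, 34}: f^{-1}(U) = {η, κ} ∈ τ_X ✓.
  U = {32, 33, 34}: f^{-1}(U) = {η, θ, ι, κ} ∈ τ_X ✓.
Found U = {32} with f^{-1}(U) = {θ, ι} not in τ_X. Therefore f is NOT continuous.


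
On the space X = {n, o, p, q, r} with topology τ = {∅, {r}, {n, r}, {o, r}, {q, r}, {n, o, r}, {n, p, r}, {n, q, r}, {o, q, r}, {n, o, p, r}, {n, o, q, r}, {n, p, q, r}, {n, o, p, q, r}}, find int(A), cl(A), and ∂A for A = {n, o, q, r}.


int(A) = {n, o, q, r}, cl(A) = {n, o, p, q, r}, ∂A = {p}.

Closed sets in (X, τ) are complements of opens:
  closed(X, τ) = {∅, {o}, {p}, {q}, {n, p}, {o, p}, {o, q}, {p, q}, {n, o, p}, {n, p, q}, {o, p, q}, {n, o, p, q}, {n, o, p, q, r}}.
int(A) = ⋃ {U ∈ τ : U ⊆ A}. Opens contained in A: ∅, {r}, {n, r}, {o, r}, {q, r}, {n, o, r}, {n, q, r}, {o, q, r}, {n, o, q, r}.
Taking the union of these: int(A) = {n, o, q, r}.
cl(A) = ⋂ {C closed : A ⊆ C}. Closed sets containing A: {n, o, p, q, r}.
Intersecting these: cl(A) = {n, o, p, q, r}.
∂A = cl(A) ∖ int(A) = {n, o, p, q, r} ∖ {n, o, q, r} = {p}.


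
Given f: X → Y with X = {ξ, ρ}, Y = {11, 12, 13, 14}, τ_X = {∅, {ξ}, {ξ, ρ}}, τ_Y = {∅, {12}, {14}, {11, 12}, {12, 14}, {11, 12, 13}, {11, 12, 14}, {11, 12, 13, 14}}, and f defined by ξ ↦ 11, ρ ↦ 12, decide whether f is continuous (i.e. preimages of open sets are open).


f is NOT continuous.

Compute f^{-1}(U) for each U ∈ τ_Y:
  U = ∅: f^{-1}(U) = ∅ ∈ τ_X ✓.
  U = {12}: f^{-1}(U) = {ρ} ∉ τ_X ✗.
  U = {14}: f^{-1}(U) = ∅ ∈ τ_X ✓.
  U = {11, 12}: f^{-1}(U) = {ξ, ρ} ∈ τ_X ✓.
  U = {12, 14}: f^{-1}(U) = {ρ} ∉ τ_X ✗.
  U = {11, 12, 13}: f^{-1}(U) = {ξ, ρ} ∈ τ_X ✓.
  U = {11, 12, 14}: f^{-1}(U) = {ξ, ρ} ∈ τ_X ✓.
  U = {11, 12, 13, 14}: f^{-1}(U) = {ξ, ρ} ∈ τ_X ✓.
Found U = {12} with f^{-1}(U) = {ρ} not in τ_X. Therefore f is NOT continuous.


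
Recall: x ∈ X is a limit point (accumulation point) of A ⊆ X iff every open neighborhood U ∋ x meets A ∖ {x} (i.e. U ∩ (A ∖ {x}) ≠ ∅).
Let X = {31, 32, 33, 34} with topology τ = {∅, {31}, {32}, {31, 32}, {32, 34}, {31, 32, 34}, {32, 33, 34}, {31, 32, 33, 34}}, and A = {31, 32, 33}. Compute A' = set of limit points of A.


A' = {33, 34}

For each x ∈ X, list the open sets U ∈ τ with x ∈ U, then check whether U ∩ (A ∖ {x}) ≠ ∅ for every such U.
  x = 31: open {31} ∋ x has {31} ∩ (A ∖ {31}) = ∅, so x is NOT a limit point.
  x = 32: open {32} ∋ x has {32} ∩ (A ∖ {32}) = ∅, so x is NOT a limit point.
  x = 33: opens ∋ x are {32, 33, 34}, {31, 32, 33, 34}; each meets A ∖ {33}, so x IS a limit point.
  x = 34: opens ∋ x are {32, 34}, {31, 32, 34}, {32, 33, 34}, {31, 32, 33, 34}; each meets A ∖ {34}, so x IS a limit point.
Collecting: A' = {33, 34}.


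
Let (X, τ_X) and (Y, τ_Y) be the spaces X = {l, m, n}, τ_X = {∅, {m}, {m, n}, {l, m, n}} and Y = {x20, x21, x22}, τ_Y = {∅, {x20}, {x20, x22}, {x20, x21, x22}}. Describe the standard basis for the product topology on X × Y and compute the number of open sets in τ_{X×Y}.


Basis B = {∅ × ∅, {m} × {x20}, {m} × {x20, x22}, {m, n} × {x20}, {l, m, n} × {x20}, {m} × {x20, x21, x22}, {m, n} × {x20, x22}, {l, m, n} × {x20, x22}, {m, n} × {x20, x21, x22}, {l, m, n} × {x20, x21, x22}}; |τ_{X×Y}| = 20.

Enumerate products U × V with U ∈ τ_X, V ∈ τ_Y (deduplicated):
  ∅ × ∅ = {} (∅)
  {m} × {x20} = {(m,x20)}
  {m} × {x20, x22} = {(m,x20), (m,x22)}
  {m, n} × {x20} = {(m,x20), (n,x20)}
  {l, m, n} × {x20} = {(l,x20), (m,x20), (n,x20)}
  {m} × {x20, x21, x22} = {(m,x20), (m,x21), (m,x22)}
  {m, n} × {x20, x22} = {(m,x20), (m,x22), (n,x20), (n,x22)}
  {l, m, n} × {x20, x22} = {(l,x20), (l,x22), (m,x20), (m,x22), (n,x20), (n,x22)}
  {m, n} × {x20, x21, x22} = {(m,x20), (m,x21), (m,x22), (n,x20), (n,x21), (n,x22)}
  {l, m, n} × {x20, x21, x22} = {(l,x20), (l,x21), (l,x22), (m,x20), (m,x21), (m,x22), (n,x20), (n,x21), (n,x22)}
These 10 distinct sets form the basis B.
Close under arbitrary unions to get τ_{X×Y}; counting gives |τ_{X×Y}| = 20.


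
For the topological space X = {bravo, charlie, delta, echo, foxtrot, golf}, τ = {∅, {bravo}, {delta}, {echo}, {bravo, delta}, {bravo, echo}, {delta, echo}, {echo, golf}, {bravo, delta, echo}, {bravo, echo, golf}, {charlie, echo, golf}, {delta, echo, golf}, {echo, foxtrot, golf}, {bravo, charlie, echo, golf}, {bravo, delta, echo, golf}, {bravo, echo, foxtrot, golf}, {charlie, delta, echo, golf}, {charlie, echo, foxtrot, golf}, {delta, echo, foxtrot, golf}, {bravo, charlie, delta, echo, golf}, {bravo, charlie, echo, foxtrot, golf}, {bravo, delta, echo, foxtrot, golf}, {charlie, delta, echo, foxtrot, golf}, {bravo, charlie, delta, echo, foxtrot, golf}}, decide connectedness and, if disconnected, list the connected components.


(X, τ) is disconnected; components = [{bravo}, {delta}, {charlie, echo, foxtrot, golf}].

Find clopen sets (U ∈ τ with X ∖ U ∈ τ):
  U = ∅, X ∖ U = {bravo, charlie, delta, echo, foxtrot, golf} — both open, so U is clopen.
  U = {bravo}, X ∖ U = {charlie, delta, echo, foxtrot, golf} — both open, so U is clopen.
  U = {delta}, X ∖ U = {bravo, charlie, echo, foxtrot, golf} — both open, so U is clopen.
  U = {bravo, delta}, X ∖ U = {charlie, echo, foxtrot, golf} — both open, so U is clopen.
  U = {charlie, echo, foxtrot, golf}, X ∖ U = {bravo, delta} — both open, so U is clopen.
  U = {bravo, charlie, echo, foxtrot, golf}, X ∖ U = {delta} — both open, so U is clopen.
  U = {charlie, delta, echo, foxtrot, golf}, X ∖ U = {bravo} — both open, so U is clopen.
  U = {bravo, charlie, delta, echo, foxtrot, golf}, X ∖ U = ∅ — both open, so U is clopen.
Nontrivial clopen(s) exist: e.g. {bravo, delta}. So (X, τ) is disconnected.
Compute connected components by grouping points that agree on all clopens:
  component: {bravo}
  component: {delta}
  component: {charlie, echo, foxtrot, golf}


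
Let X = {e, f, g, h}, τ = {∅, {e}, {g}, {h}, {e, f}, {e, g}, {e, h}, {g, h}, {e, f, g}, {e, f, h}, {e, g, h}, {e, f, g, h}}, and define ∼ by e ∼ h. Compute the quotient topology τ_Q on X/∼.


X/∼ = {[e=h], [f], [g]}; |τ_Q| = 6.

Equivalence classes: [e=h], [f], [g].
Quotient map π: X → X/∼ sends e ↦ [e=h], f ↦ [f], g ↦ [g], h ↦ [e=h].
For each subset V ⊆ X/∼, compute π^{-1}(V) ⊆ X and check whether π^{-1}(V) ∈ τ. V is open in τ_Q iff π^{-1}(V) ∈ τ.
  V = {}: π^{-1}(V) = ∅ ∈ τ ✓.
  V = {[e=h]}: π^{-1}(V) = {e, h} ∈ τ ✓.
  V = {[f]}: π^{-1}(V) = {f} ∉ τ ✗.
  V = {[e=h], [f]}: π^{-1}(V) = {e, f, h} ∈ τ ✓.
  V = {[g]}: π^{-1}(V) = {g} ∈ τ ✓.
  V = {[e=h], [g]}: π^{-1}(V) = {e, g, h} ∈ τ ✓.
  V = {[f], [g]}: π^{-1}(V) = {f, g} ∉ τ ✗.
  V = {[e=h], [f], [g]}: π^{-1}(V) = {e, f, g, h} ∈ τ ✓.
Open sets in the quotient: τ_Q = {{}, {[e=h]}, {[e=h], [f]}, {[g]}, {[e=h], [g]}, {[e=h], [f], [g]}} (6 elements).


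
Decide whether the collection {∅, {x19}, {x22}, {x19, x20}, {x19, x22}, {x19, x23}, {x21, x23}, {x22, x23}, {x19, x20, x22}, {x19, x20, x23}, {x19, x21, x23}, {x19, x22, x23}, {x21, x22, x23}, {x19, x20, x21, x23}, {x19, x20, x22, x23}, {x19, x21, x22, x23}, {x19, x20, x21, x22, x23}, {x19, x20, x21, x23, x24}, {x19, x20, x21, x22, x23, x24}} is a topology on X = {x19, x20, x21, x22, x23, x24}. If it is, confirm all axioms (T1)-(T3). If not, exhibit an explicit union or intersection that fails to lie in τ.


τ is NOT a topology on X.

Axiom (T1): ∅ ∈ τ? Yes; X ∈ τ? Yes.
Axiom (T2/T3): check pairwise unions and intersections of members of τ.
Counterexample for (T3): {x19, x23} ∩ {x21, x23} = {x23} ∉ τ. Therefore τ is NOT a topology.


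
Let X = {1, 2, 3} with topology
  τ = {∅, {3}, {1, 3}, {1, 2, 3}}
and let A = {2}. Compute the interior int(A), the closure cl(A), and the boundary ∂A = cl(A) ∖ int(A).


int(A) = ∅, cl(A) = {2}, ∂A = {2}.

Closed sets in (X, τ) are complements of opens:
  closed(X, τ) = {∅, {2}, {1, 2}, {1, 2, 3}}.
int(A) = ⋃ {U ∈ τ : U ⊆ A}. Opens contained in A: ∅.
Taking the union of these: int(A) = ∅.
cl(A) = ⋂ {C closed : A ⊆ C}. Closed sets containing A: {2}, {1, 2}, {1, 2, 3}.
Intersecting these: cl(A) = {2}.
∂A = cl(A) ∖ int(A) = {2} ∖ ∅ = {2}.


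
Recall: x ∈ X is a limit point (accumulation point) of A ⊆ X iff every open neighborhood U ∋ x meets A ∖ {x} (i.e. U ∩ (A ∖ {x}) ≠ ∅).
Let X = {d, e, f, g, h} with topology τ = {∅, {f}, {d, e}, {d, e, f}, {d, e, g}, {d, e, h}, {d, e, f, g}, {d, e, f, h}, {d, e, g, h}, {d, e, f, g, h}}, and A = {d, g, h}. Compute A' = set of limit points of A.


A' = {e, g, h}

For each x ∈ X, list the open sets U ∈ τ with x ∈ U, then check whether U ∩ (A ∖ {x}) ≠ ∅ for every such U.
  x = d: open {d, e} ∋ x has {d, e} ∩ (A ∖ {d}) = ∅, so x is NOT a limit point.
  x = e: opens ∋ x are {d, e}, {d, e, f}, {d, e, g}, {d, e, h}, {d, e, f, g}, {d, e, f, h}, {d, e, g, h}, {d, e, f, g, h}; each meets A ∖ {e}, so x IS a limit point.
  x = f: open {f} ∋ x has {f} ∩ (A ∖ {f}) = ∅, so x is NOT a limit point.
  x = g: opens ∋ x are {d, e, g}, {d, e, f, g}, {d, e, g, h}, {d, e, f, g, h}; each meets A ∖ {g}, so x IS a limit point.
  x = h: opens ∋ x are {d, e, h}, {d, e, f, h}, {d, e, g, h}, {d, e, f, g, h}; each meets A ∖ {h}, so x IS a limit point.
Collecting: A' = {e, g, h}.


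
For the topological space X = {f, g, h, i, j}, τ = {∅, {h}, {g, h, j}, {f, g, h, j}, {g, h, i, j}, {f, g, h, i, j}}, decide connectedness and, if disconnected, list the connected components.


(X, τ) is connected.

Find clopen sets (U ∈ τ with X ∖ U ∈ τ):
  U = ∅, X ∖ U = {f, g, h, i, j} — both open, so U is clopen.
  U = {f, g, h, i, j}, X ∖ U = ∅ — both open, so U is clopen.
Only trivial clopens (∅ and X) exist, so (X, τ) is connected.
Compute connected components by grouping points that agree on all clopens:
  component: {f, g, h, i, j}


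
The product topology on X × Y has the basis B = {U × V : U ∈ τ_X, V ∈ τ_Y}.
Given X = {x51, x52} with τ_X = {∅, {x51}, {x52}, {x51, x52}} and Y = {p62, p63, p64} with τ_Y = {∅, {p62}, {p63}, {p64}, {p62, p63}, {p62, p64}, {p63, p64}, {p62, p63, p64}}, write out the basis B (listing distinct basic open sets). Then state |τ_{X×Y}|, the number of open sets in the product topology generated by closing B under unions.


Basis B = {∅ × ∅, {x51} × {p62}, {x51} × {p63}, {x51} × {p64}, {x52} × {p62}, {x52} × {p63}, {x52} × {p64}, {x51} × {p62, p63}, {x51} × {p62, p64}, {x51, x52} × {p62}, {x51} × {p63, p64}, {x51, x52} × {p63}, {x51, x52} × {p64}, {x52} × {p62, p63}, {x52} × {p62, p64}, {x52} × {p63, p64}, {x51} × {p62, p63, p64}, {x52} × {p62, p63, p64}, {x51, x52} × {p62, p63}, {x51, x52} × {p62, p64}, {x51, x52} × {p63, p64}, {x51, x52} × {p62, p63, p64}}; |τ_{X×Y}| = 64.

Enumerate products U × V with U ∈ τ_X, V ∈ τ_Y (deduplicated):
  ∅ × ∅ = {} (∅)
  {x51} × {p62} = {(x51,p62)}
  {x51} × {p63} = {(x51,p63)}
  {x51} × {p64} = {(x51,p64)}
  {x52} × {p62} = {(x52,p62)}
  {x52} × {p63} = {(x52,p63)}
  {x52} × {p64} = {(x52,p64)}
  {x51} × {p62, p63} = {(x51,p62), (x51,p63)}
  {x51} × {p62, p64} = {(x51,p62), (x51,p64)}
  {x51, x52} × {p62} = {(x51,p62), (x52,p62)}
  {x51} × {p63, p64} = {(x51,p63), (x51,p64)}
  {x51, x52} × {p63} = {(x51,p63), (x52,p63)}
  {x51, x52} × {p64} = {(x51,p64), (x52,p64)}
  {x52} × {p62, p63} = {(x52,p62), (x52,p63)}
  {x52} × {p62, p64} = {(x52,p62), (x52,p64)}
  {x52} × {p63, p64} = {(x52,p63), (x52,p64)}
  {x51} × {p62, p63, p64} = {(x51,p62), (x51,p63), (x51,p64)}
  {x52} × {p62, p63, p64} = {(x52,p62), (x52,p63), (x52,p64)}
  {x51, x52} × {p62, p63} = {(x51,p62), (x51,p63), (x52,p62), (x52,p63)}
  {x51, x52} × {p62, p64} = {(x51,p62), (x51,p64), (x52,p62), (x52,p64)}
  {x51, x52} × {p63, p64} = {(x51,p63), (x51,p64), (x52,p63), (x52,p64)}
  {x51, x52} × {p62, p63, p64} = {(x51,p62), (x51,p63), (x51,p64), (x52,p62), (x52,p63), (x52,p64)}
These 22 distinct sets form the basis B.
Close under arbitrary unions to get τ_{X×Y}; counting gives |τ_{X×Y}| = 64.
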